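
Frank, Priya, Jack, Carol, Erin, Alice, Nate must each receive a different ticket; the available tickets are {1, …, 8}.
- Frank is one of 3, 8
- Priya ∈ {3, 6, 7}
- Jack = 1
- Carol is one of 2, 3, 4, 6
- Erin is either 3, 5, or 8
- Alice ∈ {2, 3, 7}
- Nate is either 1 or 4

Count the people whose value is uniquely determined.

2

Jack must be 1 (only option left). Eliminate 1 elsewhere: Nate.
Nate's domain is down to {4}, so Nate = 4. Strike 4 from Carol.
Determined: Jack=1, Nate=4. The other people each still have more than one consistent value. That makes 2.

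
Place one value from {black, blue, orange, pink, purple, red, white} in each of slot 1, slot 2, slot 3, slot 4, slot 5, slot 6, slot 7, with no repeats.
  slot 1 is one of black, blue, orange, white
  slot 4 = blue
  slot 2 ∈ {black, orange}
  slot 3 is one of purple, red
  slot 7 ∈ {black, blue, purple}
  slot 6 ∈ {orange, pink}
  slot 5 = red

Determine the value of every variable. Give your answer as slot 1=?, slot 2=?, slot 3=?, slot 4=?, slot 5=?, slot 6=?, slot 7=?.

slot 4 must be blue (only option left). So slot 1, slot 7 can't be blue.
slot 5's domain is down to {red}, so slot 5 = red. So slot 3 can't be red.
That leaves slot 3 = purple. Remove purple from slot 7.
That leaves slot 7 = black. So slot 1, slot 2 can't be black.
slot 2 has just one choice, so slot 2 = orange. Eliminate orange elsewhere: slot 1, slot 6.
slot 6 has just one choice, so slot 6 = pink.
That leaves slot 1 = white.

slot 1=white, slot 2=orange, slot 3=purple, slot 4=blue, slot 5=red, slot 6=pink, slot 7=black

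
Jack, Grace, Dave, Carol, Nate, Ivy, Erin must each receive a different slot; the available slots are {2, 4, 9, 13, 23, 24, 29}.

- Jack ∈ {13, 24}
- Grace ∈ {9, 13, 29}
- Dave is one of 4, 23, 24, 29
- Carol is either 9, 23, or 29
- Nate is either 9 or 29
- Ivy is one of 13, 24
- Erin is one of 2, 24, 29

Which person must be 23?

Carol

The 7 variables draw from only 7 values {2, 4, 9, 13, 23, 24, 29}, so each is used; only Erin can be 2, hence Erin = 2.
Among the 6 still-open variables, 4 fits only Dave (and all 6 values in {4, 9, 13, 23, 24, 29} must be used), so Dave = 4.
The 5 still-open variables draw from only 5 values {9, 13, 23, 24, 29}, so each is used; only Carol can be 23, hence Carol = 23.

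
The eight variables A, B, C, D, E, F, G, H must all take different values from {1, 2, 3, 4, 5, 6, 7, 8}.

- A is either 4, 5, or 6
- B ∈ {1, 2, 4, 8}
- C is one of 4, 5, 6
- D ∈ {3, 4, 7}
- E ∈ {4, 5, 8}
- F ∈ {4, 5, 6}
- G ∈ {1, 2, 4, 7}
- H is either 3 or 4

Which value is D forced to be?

The 3 variables A, C, F are confined to {4, 5, 6}, which locks those values in; drop them from B, D, E, G, H.
That leaves E = 8. So B can't be 8.
H's domain is down to {3}, so H = 3. Strike 3 from D.
So D = 7.

7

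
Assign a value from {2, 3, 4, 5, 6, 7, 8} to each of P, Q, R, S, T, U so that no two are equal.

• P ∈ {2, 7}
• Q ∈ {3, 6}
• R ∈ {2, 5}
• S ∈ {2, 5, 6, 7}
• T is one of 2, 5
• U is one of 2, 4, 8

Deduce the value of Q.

3

The 2 variables R and T are confined to {2, 5}, which locks those values in; drop them from P, S, U.
P's domain is down to {7}, so P = 7. Eliminate 7 elsewhere: S.
S has just one choice, so S = 6. Remove 6 from Q.
So Q = 3.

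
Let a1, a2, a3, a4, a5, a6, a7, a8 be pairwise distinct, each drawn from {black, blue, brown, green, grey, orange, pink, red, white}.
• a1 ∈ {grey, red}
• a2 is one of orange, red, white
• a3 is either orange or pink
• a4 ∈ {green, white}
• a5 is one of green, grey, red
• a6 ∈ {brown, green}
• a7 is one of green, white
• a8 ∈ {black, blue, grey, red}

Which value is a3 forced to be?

pink

a4 and a7 between them cover only {green, white} — a naked pair. Remove those values from a2, a5, a6.
a6 must be brown (only option left).
a1 and a5 share exactly the 2 values {grey, red}; by pigeonhole those values go to them, so strike grey, red from a2, a8.
a2 has just one choice, so a2 = orange. So a3 can't be orange.
So a3 = pink.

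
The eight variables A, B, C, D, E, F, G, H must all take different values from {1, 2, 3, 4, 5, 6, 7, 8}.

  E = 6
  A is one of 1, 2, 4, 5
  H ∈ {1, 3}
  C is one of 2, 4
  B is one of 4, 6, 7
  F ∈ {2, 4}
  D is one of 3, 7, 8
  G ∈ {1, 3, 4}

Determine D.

8

E must be 6 (only option left). Remove 6 from B.
The 7 still-open variables together cover exactly {1, 2, 3, 4, 5, 7, 8} — 7 values for 7 variables — and 5 appears only in A's list, so A = 5.
Among the 6 still-open variables, 8 fits only D (and all 6 values in {1, 2, 3, 4, 7, 8} must be used), so D = 8.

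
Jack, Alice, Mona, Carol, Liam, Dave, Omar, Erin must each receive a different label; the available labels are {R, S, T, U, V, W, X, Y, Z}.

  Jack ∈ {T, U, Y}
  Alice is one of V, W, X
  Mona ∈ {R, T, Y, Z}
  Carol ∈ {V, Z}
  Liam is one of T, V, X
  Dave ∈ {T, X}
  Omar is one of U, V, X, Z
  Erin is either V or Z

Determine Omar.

Among the 8 variables, R fits only Mona (and all 8 values in {R, T, U, V, W, X, Y, Z} must be used), so Mona = R.
The 7 still-open variables draw from only 7 values {T, U, V, W, X, Y, Z}, so each is used; only Alice can be W, hence Alice = W.
The 6 still-open variables together cover exactly {T, U, V, X, Y, Z} — 6 values for 6 variables — and Y appears only in Jack's list, so Jack = Y.
The 5 still-open variables draw from only 5 values {T, U, V, X, Z}, so each is used; only Omar can be U, hence Omar = U.

U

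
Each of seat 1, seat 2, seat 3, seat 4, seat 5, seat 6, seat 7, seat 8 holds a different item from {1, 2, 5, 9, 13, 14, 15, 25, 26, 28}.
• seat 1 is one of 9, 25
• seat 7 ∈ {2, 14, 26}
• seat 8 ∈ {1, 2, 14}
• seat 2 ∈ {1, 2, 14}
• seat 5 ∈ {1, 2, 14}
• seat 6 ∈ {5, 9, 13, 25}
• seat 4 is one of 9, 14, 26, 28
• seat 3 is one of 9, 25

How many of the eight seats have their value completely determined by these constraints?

seat 1 and seat 3 between them cover only {9, 25} — a naked pair. Remove those values from seat 4, seat 6.
seat 2, seat 5, seat 8 share exactly the 3 values {1, 2, 14}; by pigeonhole those values go to them, so strike 1, 2, 14 from seat 4, seat 7.
seat 7's domain is down to {26}, so seat 7 = 26. Remove 26 from seat 4.
seat 4 must be 28 (only option left).
Determined: seat 4=28, seat 7=26. The other seats each still have more than one consistent value. That makes 2.

2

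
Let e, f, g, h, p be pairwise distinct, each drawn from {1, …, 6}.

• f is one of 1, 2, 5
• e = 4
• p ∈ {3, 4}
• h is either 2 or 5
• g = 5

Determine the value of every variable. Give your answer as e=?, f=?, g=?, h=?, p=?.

e must be 4 (only option left). So p can't be 4.
g has just one choice, so g = 5. Remove 5 from f, h.
h must be 2 (only option left). Eliminate 2 elsewhere: f.
p's domain is down to {3}, so p = 3.
That leaves f = 1.

e=4, f=1, g=5, h=2, p=3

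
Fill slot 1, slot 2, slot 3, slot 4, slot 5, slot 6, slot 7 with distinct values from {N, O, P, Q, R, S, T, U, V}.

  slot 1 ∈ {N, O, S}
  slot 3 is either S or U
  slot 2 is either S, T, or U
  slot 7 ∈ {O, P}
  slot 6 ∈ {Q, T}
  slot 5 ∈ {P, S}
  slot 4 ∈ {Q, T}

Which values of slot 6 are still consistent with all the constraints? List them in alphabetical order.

Q, T

The 7 variables draw from only 7 values {N, O, P, Q, S, T, U}, so each is used; only slot 1 can be N, hence slot 1 = N.
The 6 still-open variables draw from only 6 values {O, P, Q, S, T, U}, so each is used; only slot 7 can be O, hence slot 7 = O.
The 5 still-open variables together cover exactly {P, Q, S, T, U} — 5 values for 5 variables — and P appears only in slot 5's list, so slot 5 = P.
slot 4 and slot 6 share exactly the 2 values {Q, T}; by pigeonhole those values go to them, so strike Q, T from slot 2.
No further eliminations apply; slot 6 can still be any of Q, T.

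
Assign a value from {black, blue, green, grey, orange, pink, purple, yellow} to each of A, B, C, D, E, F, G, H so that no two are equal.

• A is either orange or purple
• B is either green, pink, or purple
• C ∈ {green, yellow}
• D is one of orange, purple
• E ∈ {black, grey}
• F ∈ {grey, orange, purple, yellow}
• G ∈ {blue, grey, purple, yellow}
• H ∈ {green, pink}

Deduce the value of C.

yellow

Among the 8 variables, black fits only E (and all 8 values in {black, blue, green, grey, orange, pink, purple, yellow} must be used), so E = black.
The 7 still-open variables together cover exactly {blue, green, grey, orange, pink, purple, yellow} — 7 values for 7 variables — and blue appears only in G's list, so G = blue.
The 6 still-open variables draw from only 6 values {green, grey, orange, pink, purple, yellow}, so each is used; only F can be grey, hence F = grey.
The 5 still-open variables together cover exactly {green, orange, pink, purple, yellow} — 5 values for 5 variables — and yellow appears only in C's list, so C = yellow.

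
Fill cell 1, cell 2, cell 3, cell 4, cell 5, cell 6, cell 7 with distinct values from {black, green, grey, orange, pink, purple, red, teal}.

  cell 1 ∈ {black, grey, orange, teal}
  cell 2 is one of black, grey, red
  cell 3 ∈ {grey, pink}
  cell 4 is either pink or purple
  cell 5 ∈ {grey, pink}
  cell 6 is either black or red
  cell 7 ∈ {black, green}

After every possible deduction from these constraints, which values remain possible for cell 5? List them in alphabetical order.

grey, pink

cell 3 and cell 5 between them cover only {grey, pink} — a naked pair. Remove those values from cell 1, cell 2, cell 4.
That leaves cell 4 = purple.
The 2 variables cell 2 and cell 6 are confined to {black, red}, which locks those values in; drop them from cell 1, cell 7.
That leaves cell 7 = green.
No further eliminations apply; cell 5 can still be any of grey, pink.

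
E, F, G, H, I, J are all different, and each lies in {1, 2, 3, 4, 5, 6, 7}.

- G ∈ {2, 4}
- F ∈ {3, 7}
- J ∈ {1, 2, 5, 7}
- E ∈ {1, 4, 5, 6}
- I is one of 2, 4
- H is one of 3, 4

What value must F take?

7

G and I between them cover only {2, 4} — a naked pair. Remove those values from E, H, J.
H has just one choice, so H = 3. So F can't be 3.
So F = 7.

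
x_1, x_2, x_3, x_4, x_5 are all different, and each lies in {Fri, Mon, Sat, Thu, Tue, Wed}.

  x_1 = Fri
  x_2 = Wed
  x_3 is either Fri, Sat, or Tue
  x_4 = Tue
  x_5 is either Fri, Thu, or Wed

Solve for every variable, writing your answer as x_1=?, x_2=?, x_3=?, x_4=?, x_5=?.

x_1=Fri, x_2=Wed, x_3=Sat, x_4=Tue, x_5=Thu

x_1 has just one choice, so x_1 = Fri. Eliminate Fri elsewhere: x_3, x_5.
x_2 must be Wed (only option left). Remove Wed from x_5.
x_4 must be Tue (only option left). Eliminate Tue elsewhere: x_3.
x_5 has just one choice, so x_5 = Thu.
x_3 must be Sat (only option left).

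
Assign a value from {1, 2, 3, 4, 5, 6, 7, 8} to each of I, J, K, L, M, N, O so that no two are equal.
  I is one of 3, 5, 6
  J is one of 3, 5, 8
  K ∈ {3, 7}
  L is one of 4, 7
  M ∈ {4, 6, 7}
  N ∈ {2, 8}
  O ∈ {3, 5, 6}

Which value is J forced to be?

The 7 variables draw from only 7 values {2, 3, 4, 5, 6, 7, 8}, so each is used; only N can be 2, hence N = 2.
The 6 still-open variables draw from only 6 values {3, 4, 5, 6, 7, 8}, so each is used; only J can be 8, hence J = 8.

8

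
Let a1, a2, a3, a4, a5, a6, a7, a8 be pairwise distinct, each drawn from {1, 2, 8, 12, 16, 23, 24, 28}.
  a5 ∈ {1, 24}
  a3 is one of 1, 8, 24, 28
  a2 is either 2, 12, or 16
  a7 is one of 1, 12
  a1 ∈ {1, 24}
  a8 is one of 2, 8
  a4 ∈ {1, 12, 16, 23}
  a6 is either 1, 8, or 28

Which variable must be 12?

The 8 variables together cover exactly {1, 2, 8, 12, 16, 23, 24, 28} — 8 values for 8 variables — and 23 appears only in a4's list, so a4 = 23.
The 7 still-open variables together cover exactly {1, 2, 8, 12, 16, 24, 28} — 7 values for 7 variables — and 16 appears only in a2's list, so a2 = 16.
The 6 still-open variables together cover exactly {1, 2, 8, 12, 24, 28} — 6 values for 6 variables — and 2 appears only in a8's list, so a8 = 2.
Among the 5 still-open variables, 12 fits only a7 (and all 5 values in {1, 8, 12, 24, 28} must be used), so a7 = 12.

a7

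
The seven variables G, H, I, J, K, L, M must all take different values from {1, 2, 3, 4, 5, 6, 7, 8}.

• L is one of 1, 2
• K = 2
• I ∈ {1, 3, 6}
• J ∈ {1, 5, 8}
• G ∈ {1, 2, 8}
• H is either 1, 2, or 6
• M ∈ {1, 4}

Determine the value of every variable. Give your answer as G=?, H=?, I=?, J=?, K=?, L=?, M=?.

G=8, H=6, I=3, J=5, K=2, L=1, M=4

K has just one choice, so K = 2. Eliminate 2 elsewhere: G, H, L.
L has just one choice, so L = 1. So G, H, I, J, M can't be 1.
M's domain is down to {4}, so M = 4.
G's domain is down to {8}, so G = 8. Eliminate 8 elsewhere: J.
That leaves H = 6. Eliminate 6 elsewhere: I.
I has just one choice, so I = 3.
J has just one choice, so J = 5.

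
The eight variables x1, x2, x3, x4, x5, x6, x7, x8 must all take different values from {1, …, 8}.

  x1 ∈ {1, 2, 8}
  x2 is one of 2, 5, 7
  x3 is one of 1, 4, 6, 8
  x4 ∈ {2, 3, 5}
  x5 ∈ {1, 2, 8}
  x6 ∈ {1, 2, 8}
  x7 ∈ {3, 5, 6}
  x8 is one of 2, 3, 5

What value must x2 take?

7

The 8 variables draw from only 8 values {1, 2, 3, 4, 5, 6, 7, 8}, so each is used; only x3 can be 4, hence x3 = 4.
The 7 still-open variables together cover exactly {1, 2, 3, 5, 6, 7, 8} — 7 values for 7 variables — and 6 appears only in x7's list, so x7 = 6.
The 6 still-open variables draw from only 6 values {1, 2, 3, 5, 7, 8}, so each is used; only x2 can be 7, hence x2 = 7.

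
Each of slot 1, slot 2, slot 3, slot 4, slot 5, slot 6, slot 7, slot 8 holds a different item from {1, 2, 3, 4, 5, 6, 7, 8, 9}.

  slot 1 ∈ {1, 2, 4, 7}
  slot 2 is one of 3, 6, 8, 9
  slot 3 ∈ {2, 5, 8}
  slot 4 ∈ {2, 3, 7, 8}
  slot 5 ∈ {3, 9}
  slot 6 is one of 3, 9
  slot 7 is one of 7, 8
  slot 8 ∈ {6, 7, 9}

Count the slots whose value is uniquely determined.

slot 5 and slot 6 share exactly the 2 values {3, 9}; by pigeonhole those values go to them, so strike 3, 9 from slot 2, slot 4, slot 8.
slot 2, slot 7, slot 8 between them cover only {6, 7, 8} — a naked triple. Remove those values from slot 1, slot 3, slot 4.
That leaves slot 4 = 2. Eliminate 2 elsewhere: slot 1, slot 3.
That leaves slot 3 = 5.
Determined: slot 3=5, slot 4=2. The other slots each still have more than one consistent value. That makes 2.

2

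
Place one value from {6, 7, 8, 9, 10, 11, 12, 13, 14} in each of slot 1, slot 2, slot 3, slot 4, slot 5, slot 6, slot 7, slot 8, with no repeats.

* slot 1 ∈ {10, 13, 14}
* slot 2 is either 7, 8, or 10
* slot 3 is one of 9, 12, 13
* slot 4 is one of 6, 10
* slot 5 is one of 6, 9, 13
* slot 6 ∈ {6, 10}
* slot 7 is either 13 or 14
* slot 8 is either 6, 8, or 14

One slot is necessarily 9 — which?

slot 5

The 8 variables together cover exactly {6, 7, 8, 9, 10, 12, 13, 14} — 8 values for 8 variables — and 7 appears only in slot 2's list, so slot 2 = 7.
The 7 still-open variables draw from only 7 values {6, 8, 9, 10, 12, 13, 14}, so each is used; only slot 8 can be 8, hence slot 8 = 8.
The 6 still-open variables draw from only 6 values {6, 9, 10, 12, 13, 14}, so each is used; only slot 3 can be 12, hence slot 3 = 12.
Among the 5 still-open variables, 9 fits only slot 5 (and all 5 values in {6, 9, 10, 13, 14} must be used), so slot 5 = 9.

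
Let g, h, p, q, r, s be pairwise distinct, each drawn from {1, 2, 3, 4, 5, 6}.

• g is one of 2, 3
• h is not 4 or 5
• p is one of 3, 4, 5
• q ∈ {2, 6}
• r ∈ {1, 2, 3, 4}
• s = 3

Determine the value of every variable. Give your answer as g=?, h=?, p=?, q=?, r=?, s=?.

s has just one choice, so s = 3. Eliminate 3 elsewhere: g, h, p, r.
g has just one choice, so g = 2. Remove 2 from h, q, r.
q has just one choice, so q = 6. Remove 6 from h.
h's domain is down to {1}, so h = 1. Remove 1 from r.
That leaves r = 4. Remove 4 from p.
That leaves p = 5.

g=2, h=1, p=5, q=6, r=4, s=3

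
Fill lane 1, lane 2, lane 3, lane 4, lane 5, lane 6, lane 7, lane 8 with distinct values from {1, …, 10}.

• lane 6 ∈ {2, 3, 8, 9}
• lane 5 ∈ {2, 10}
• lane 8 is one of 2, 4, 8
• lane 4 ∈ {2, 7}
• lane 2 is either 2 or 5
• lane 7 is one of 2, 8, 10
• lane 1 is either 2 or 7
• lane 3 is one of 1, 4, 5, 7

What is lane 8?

The 2 variables lane 1 and lane 4 are confined to {2, 7}, which locks those values in; drop them from lane 2, lane 3, lane 5, lane 6, lane 7, lane 8.
lane 2 must be 5 (only option left). Remove 5 from lane 3.
That leaves lane 5 = 10. Remove 10 from lane 7.
lane 7 has just one choice, so lane 7 = 8. Strike 8 from lane 6, lane 8.
So lane 8 = 4.

4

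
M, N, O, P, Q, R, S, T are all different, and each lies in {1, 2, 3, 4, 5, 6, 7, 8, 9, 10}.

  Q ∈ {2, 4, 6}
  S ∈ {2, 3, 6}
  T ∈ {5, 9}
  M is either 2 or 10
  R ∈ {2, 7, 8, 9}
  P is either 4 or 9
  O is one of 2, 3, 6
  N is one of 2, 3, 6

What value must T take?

The 3 variables N, O, S are confined to {2, 3, 6}, which locks those values in; drop them from M, Q, R.
M has just one choice, so M = 10.
That leaves Q = 4. Eliminate 4 elsewhere: P.
P has just one choice, so P = 9. Strike 9 from R, T.
So T = 5.

5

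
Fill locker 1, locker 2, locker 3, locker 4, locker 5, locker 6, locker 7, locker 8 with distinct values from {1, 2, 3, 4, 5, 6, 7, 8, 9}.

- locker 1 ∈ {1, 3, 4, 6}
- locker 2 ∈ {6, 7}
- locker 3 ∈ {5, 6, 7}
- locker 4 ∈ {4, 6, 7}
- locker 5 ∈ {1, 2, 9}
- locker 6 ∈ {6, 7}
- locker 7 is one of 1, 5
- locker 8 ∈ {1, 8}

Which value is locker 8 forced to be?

8

The 2 variables locker 2 and locker 6 are confined to {6, 7}, which locks those values in; drop them from locker 1, locker 3, locker 4.
locker 3 must be 5 (only option left). So locker 7 can't be 5.
locker 4 must be 4 (only option left). Eliminate 4 elsewhere: locker 1.
locker 7 has just one choice, so locker 7 = 1. So locker 1, locker 5, locker 8 can't be 1.
So locker 8 = 8.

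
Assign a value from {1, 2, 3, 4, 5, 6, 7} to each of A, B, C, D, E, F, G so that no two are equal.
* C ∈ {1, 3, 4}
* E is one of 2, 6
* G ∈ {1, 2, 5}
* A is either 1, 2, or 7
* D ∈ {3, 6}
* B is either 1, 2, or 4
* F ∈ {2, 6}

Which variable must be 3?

Among the 7 variables, 5 fits only G (and all 7 values in {1, 2, 3, 4, 5, 6, 7} must be used), so G = 5.
The 6 still-open variables together cover exactly {1, 2, 3, 4, 6, 7} — 6 values for 6 variables — and 7 appears only in A's list, so A = 7.
E and F between them cover only {2, 6} — a naked pair. Remove those values from B, D.
So 3 goes to D.

D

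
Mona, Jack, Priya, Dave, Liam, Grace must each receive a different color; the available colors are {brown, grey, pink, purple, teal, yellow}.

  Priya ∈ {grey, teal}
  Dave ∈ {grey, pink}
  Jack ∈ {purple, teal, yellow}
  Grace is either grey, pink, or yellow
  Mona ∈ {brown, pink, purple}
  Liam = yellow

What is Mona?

Liam has just one choice, so Liam = yellow. Eliminate yellow elsewhere: Jack, Grace.
Among the 5 still-open variables, brown fits only Mona (and all 5 values in {brown, grey, pink, purple, teal} must be used), so Mona = brown.

brown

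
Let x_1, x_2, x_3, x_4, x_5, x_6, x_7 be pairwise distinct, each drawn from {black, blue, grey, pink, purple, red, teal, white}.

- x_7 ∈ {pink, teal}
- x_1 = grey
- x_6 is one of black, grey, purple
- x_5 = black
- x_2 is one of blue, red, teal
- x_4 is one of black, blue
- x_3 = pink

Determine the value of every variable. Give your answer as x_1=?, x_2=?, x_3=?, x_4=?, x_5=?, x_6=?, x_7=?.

x_1=grey, x_2=red, x_3=pink, x_4=blue, x_5=black, x_6=purple, x_7=teal

x_1 has just one choice, so x_1 = grey. Eliminate grey elsewhere: x_6.
x_3 has just one choice, so x_3 = pink. Remove pink from x_7.
x_5's domain is down to {black}, so x_5 = black. Remove black from x_4, x_6.
x_6's domain is down to {purple}, so x_6 = purple.
That leaves x_7 = teal. Remove teal from x_2.
x_4's domain is down to {blue}, so x_4 = blue. Eliminate blue elsewhere: x_2.
x_2's domain is down to {red}, so x_2 = red.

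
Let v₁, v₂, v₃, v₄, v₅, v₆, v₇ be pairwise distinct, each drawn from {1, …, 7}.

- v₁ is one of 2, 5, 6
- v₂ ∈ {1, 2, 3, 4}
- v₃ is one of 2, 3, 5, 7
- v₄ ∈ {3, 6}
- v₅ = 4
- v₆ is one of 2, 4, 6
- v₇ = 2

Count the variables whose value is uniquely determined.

7

v₅ has just one choice, so v₅ = 4. Eliminate 4 elsewhere: v₂, v₆.
v₇ must be 2 (only option left). Eliminate 2 elsewhere: v₁, v₂, v₃, v₆.
v₆'s domain is down to {6}, so v₆ = 6. So v₁, v₄ can't be 6.
v₁'s domain is down to {5}, so v₁ = 5. So v₃ can't be 5.
v₄ must be 3 (only option left). So v₂, v₃ can't be 3.
v₂ must be 1 (only option left).
v₃ has just one choice, so v₃ = 7.
Every variable is fixed: v₁=5, v₂=1, v₃=7, v₄=3, v₅=4, v₆=6, v₇=2. That makes 7.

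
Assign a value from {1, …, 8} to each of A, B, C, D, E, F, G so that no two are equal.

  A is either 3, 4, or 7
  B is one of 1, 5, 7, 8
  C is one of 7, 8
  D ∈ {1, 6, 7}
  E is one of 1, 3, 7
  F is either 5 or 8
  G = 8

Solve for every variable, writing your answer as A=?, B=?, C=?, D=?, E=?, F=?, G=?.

G must be 8 (only option left). Eliminate 8 elsewhere: B, C, F.
C's domain is down to {7}, so C = 7. Strike 7 from A, B, D, E.
F must be 5 (only option left). So B can't be 5.
B has just one choice, so B = 1. Eliminate 1 elsewhere: D, E.
D must be 6 (only option left).
E must be 3 (only option left). Eliminate 3 elsewhere: A.
A must be 4 (only option left).

A=4, B=1, C=7, D=6, E=3, F=5, G=8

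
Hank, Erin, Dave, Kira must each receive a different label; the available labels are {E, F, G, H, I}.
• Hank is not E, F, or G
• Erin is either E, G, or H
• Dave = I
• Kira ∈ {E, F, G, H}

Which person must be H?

Hank

Dave must be I (only option left). Strike I from Hank.
So H goes to Hank.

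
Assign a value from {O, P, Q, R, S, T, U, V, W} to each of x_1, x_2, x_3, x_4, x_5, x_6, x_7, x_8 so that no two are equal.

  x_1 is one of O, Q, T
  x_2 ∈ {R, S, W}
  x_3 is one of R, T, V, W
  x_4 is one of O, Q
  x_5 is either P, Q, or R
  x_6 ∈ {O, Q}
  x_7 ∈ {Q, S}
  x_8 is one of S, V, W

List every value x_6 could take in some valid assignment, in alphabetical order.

O, Q

Among the 8 variables, P fits only x_5 (and all 8 values in {O, P, Q, R, S, T, V, W} must be used), so x_5 = P.
x_4 and x_6 between them cover only {O, Q} — a naked pair. Remove those values from x_1, x_7.
x_1's domain is down to {T}, so x_1 = T. Remove T from x_3.
x_7's domain is down to {S}, so x_7 = S. So x_2, x_8 can't be S.
No further eliminations apply; x_6 can still be any of O, Q.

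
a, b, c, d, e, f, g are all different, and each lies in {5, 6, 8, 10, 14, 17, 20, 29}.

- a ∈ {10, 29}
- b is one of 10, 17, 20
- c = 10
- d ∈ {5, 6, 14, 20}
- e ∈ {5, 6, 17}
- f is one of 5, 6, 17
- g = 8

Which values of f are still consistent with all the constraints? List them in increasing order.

c's domain is down to {10}, so c = 10. Strike 10 from a, b.
g must be 8 (only option left).
a must be 29 (only option left).
No further eliminations apply; f can still be any of 5, 6, 17.

5, 6, 17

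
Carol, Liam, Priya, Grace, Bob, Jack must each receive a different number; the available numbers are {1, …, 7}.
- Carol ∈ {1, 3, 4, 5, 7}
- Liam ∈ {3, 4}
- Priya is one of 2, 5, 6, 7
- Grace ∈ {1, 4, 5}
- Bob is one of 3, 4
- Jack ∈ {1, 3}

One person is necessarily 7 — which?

Carol

Liam and Bob share exactly the 2 values {3, 4}; by pigeonhole those values go to them, so strike 3, 4 from Carol, Grace, Jack.
That leaves Jack = 1. Strike 1 from Carol, Grace.
Grace must be 5 (only option left). Strike 5 from Carol, Priya.
So 7 goes to Carol.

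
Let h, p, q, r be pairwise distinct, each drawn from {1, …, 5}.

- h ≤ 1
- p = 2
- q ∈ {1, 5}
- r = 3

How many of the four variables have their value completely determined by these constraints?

h's domain is down to {1}, so h = 1. Strike 1 from q.
p has just one choice, so p = 2.
q must be 5 (only option left).
r's domain is down to {3}, so r = 3.
Every variable is fixed: h=1, p=2, q=5, r=3. That makes 4.

4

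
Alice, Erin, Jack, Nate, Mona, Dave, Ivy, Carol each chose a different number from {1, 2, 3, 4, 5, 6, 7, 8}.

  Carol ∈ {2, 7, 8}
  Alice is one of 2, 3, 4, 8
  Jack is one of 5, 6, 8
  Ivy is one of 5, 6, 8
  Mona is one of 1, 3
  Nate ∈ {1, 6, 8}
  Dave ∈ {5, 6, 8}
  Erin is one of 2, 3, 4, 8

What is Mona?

3

The 8 variables together cover exactly {1, 2, 3, 4, 5, 6, 7, 8} — 8 values for 8 variables — and 7 appears only in Carol's list, so Carol = 7.
Jack, Dave, Ivy share exactly the 3 values {5, 6, 8}; by pigeonhole those values go to them, so strike 5, 6, 8 from Alice, Erin, Nate.
Nate must be 1 (only option left). Remove 1 from Mona.
So Mona = 3.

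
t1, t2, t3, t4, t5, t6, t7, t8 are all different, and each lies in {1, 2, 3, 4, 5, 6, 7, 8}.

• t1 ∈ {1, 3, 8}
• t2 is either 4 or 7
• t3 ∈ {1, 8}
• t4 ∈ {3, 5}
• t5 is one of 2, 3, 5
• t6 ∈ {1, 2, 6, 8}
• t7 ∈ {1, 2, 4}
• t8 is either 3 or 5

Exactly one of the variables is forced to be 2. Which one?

Among the 8 variables, 6 fits only t6 (and all 8 values in {1, 2, 3, 4, 5, 6, 7, 8} must be used), so t6 = 6.
Among the 7 still-open variables, 7 fits only t2 (and all 7 values in {1, 2, 3, 4, 5, 7, 8} must be used), so t2 = 7.
The 6 still-open variables together cover exactly {1, 2, 3, 4, 5, 8} — 6 values for 6 variables — and 4 appears only in t7's list, so t7 = 4.
Among the 5 still-open variables, 2 fits only t5 (and all 5 values in {1, 2, 3, 5, 8} must be used), so t5 = 2.

t5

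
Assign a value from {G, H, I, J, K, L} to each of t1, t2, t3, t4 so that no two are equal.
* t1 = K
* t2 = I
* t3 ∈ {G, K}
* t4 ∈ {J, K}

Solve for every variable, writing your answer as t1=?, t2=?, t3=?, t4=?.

t1 has just one choice, so t1 = K. Remove K from t3, t4.
t2's domain is down to {I}, so t2 = I.
t3 must be G (only option left).
t4 must be J (only option left).

t1=K, t2=I, t3=G, t4=J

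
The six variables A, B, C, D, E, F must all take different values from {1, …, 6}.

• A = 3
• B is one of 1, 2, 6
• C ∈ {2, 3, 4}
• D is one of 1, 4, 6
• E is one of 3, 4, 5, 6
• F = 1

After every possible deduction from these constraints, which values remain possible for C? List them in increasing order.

2, 4

A must be 3 (only option left). So C, E can't be 3.
F's domain is down to {1}, so F = 1. Eliminate 1 elsewhere: B, D.
The 4 still-open variables together cover exactly {2, 4, 5, 6} — 4 values for 4 variables — and 5 appears only in E's list, so E = 5.
No further eliminations apply; C can still be any of 2, 4.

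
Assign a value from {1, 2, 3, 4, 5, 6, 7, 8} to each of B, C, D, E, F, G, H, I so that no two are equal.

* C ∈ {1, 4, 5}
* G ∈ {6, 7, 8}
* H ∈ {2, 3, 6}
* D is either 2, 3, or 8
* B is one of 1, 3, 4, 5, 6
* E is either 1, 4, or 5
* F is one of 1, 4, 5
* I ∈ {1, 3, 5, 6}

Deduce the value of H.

The 8 variables draw from only 8 values {1, 2, 3, 4, 5, 6, 7, 8}, so each is used; only G can be 7, hence G = 7.
The 7 still-open variables together cover exactly {1, 2, 3, 4, 5, 6, 8} — 7 values for 7 variables — and 8 appears only in D's list, so D = 8.
The 6 still-open variables draw from only 6 values {1, 2, 3, 4, 5, 6}, so each is used; only H can be 2, hence H = 2.

2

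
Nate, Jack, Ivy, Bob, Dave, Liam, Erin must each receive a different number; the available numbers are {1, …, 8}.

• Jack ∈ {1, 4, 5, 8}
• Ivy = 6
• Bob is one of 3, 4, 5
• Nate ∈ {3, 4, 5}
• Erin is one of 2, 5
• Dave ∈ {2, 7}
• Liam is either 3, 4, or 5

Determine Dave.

7

Ivy's domain is down to {6}, so Ivy = 6.
The 3 variables Nate, Bob, Liam are confined to {3, 4, 5}, which locks those values in; drop them from Jack, Erin.
Erin must be 2 (only option left). Eliminate 2 elsewhere: Dave.
So Dave = 7.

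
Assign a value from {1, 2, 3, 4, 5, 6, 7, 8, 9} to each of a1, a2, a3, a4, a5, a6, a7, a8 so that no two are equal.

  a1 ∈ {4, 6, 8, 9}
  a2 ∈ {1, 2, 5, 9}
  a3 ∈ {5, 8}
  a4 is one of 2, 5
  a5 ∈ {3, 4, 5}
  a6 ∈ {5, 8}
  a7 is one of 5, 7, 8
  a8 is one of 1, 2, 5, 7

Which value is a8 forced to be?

1

The 2 variables a3 and a6 are confined to {5, 8}, which locks those values in; drop them from a1, a2, a4, a5, a7, a8.
a4 has just one choice, so a4 = 2. Remove 2 from a2, a8.
a7 has just one choice, so a7 = 7. Strike 7 from a8.
So a8 = 1.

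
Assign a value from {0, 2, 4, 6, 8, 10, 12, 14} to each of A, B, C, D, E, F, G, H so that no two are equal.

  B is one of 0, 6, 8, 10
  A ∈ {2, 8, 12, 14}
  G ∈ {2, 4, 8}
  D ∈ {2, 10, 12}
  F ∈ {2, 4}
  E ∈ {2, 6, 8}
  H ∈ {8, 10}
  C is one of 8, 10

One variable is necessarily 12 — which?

D

Among the 8 variables, 0 fits only B (and all 8 values in {0, 2, 4, 6, 8, 10, 12, 14} must be used), so B = 0.
The 7 still-open variables draw from only 7 values {2, 4, 6, 8, 10, 12, 14}, so each is used; only E can be 6, hence E = 6.
The 6 still-open variables draw from only 6 values {2, 4, 8, 10, 12, 14}, so each is used; only A can be 14, hence A = 14.
The 5 still-open variables draw from only 5 values {2, 4, 8, 10, 12}, so each is used; only D can be 12, hence D = 12.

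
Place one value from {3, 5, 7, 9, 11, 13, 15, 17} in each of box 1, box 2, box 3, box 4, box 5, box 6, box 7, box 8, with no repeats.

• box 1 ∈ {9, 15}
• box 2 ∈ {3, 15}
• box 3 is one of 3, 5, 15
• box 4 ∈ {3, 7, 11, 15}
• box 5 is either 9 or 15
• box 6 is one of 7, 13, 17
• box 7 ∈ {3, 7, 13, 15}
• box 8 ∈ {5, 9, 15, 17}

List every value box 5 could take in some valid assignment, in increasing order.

Among the 8 variables, 11 fits only box 4 (and all 8 values in {3, 5, 7, 9, 11, 13, 15, 17} must be used), so box 4 = 11.
The 2 variables box 1 and box 5 are confined to {9, 15}, which locks those values in; drop them from box 2, box 3, box 7, box 8.
box 2's domain is down to {3}, so box 2 = 3. Strike 3 from box 3, box 7.
box 3's domain is down to {5}, so box 3 = 5. Eliminate 5 elsewhere: box 8.
box 8 must be 17 (only option left). Eliminate 17 elsewhere: box 6.
No further eliminations apply; box 5 can still be any of 9, 15.

9, 15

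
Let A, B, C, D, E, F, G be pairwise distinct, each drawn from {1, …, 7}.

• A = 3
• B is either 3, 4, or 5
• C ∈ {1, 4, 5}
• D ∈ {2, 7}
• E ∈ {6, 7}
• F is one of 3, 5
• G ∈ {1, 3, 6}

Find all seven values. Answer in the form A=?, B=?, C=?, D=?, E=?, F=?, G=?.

A has just one choice, so A = 3. Eliminate 3 elsewhere: B, F, G.
F's domain is down to {5}, so F = 5. So B, C can't be 5.
B must be 4 (only option left). Strike 4 from C.
C must be 1 (only option left). Remove 1 from G.
That leaves G = 6. Strike 6 from E.
E must be 7 (only option left). Remove 7 from D.
That leaves D = 2.

A=3, B=4, C=1, D=2, E=7, F=5, G=6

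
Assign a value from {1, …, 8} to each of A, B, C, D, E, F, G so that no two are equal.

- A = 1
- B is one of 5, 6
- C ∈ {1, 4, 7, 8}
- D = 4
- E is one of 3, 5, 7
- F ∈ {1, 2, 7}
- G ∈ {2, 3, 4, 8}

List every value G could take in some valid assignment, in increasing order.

A has just one choice, so A = 1. Strike 1 from C, F.
D's domain is down to {4}, so D = 4. Remove 4 from C, G.
No further eliminations apply; G can still be any of 2, 3, 8.

2, 3, 8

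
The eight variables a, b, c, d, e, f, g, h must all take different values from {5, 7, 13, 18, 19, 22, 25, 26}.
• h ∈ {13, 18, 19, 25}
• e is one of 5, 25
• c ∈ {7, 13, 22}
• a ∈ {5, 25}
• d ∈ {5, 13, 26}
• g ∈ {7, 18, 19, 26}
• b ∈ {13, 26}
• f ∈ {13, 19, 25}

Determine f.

Among the 8 variables, 22 fits only c (and all 8 values in {5, 7, 13, 18, 19, 22, 25, 26} must be used), so c = 22.
The 7 still-open variables together cover exactly {5, 7, 13, 18, 19, 25, 26} — 7 values for 7 variables — and 7 appears only in g's list, so g = 7.
The 6 still-open variables together cover exactly {5, 13, 18, 19, 25, 26} — 6 values for 6 variables — and 18 appears only in h's list, so h = 18.
Among the 5 still-open variables, 19 fits only f (and all 5 values in {5, 13, 19, 25, 26} must be used), so f = 19.

19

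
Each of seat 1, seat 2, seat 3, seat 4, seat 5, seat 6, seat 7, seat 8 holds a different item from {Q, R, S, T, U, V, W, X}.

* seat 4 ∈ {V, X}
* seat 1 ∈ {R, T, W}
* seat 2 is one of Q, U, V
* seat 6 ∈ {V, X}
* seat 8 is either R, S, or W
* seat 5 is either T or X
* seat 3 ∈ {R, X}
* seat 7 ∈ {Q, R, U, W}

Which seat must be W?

seat 1

The 8 variables draw from only 8 values {Q, R, S, T, U, V, W, X}, so each is used; only seat 8 can be S, hence seat 8 = S.
The 2 variables seat 4 and seat 6 are confined to {V, X}, which locks those values in; drop them from seat 2, seat 3, seat 5.
seat 3 has just one choice, so seat 3 = R. Eliminate R elsewhere: seat 1, seat 7.
seat 5 must be T (only option left). Remove T from seat 1.
So W goes to seat 1.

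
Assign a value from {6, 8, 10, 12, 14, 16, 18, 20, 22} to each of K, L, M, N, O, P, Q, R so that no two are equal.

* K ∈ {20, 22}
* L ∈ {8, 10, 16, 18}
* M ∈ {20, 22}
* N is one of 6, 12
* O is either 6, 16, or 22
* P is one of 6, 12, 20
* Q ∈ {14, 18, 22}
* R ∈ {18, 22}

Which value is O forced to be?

The 2 variables K and M are confined to {20, 22}, which locks those values in; drop them from O, P, Q, R.
That leaves R = 18. So L, Q can't be 18.
Q's domain is down to {14}, so Q = 14.
The 2 variables N and P are confined to {6, 12}, which locks those values in; drop them from O.
So O = 16.

16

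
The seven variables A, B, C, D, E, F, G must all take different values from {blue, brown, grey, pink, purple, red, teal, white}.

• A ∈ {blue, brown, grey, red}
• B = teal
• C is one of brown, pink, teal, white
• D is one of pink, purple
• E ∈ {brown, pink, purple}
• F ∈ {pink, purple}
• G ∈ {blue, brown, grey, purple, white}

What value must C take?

B's domain is down to {teal}, so B = teal. Eliminate teal elsewhere: C.
D and F between them cover only {pink, purple} — a naked pair. Remove those values from C, E, G.
E must be brown (only option left). Remove brown from A, C, G.
So C = white.

white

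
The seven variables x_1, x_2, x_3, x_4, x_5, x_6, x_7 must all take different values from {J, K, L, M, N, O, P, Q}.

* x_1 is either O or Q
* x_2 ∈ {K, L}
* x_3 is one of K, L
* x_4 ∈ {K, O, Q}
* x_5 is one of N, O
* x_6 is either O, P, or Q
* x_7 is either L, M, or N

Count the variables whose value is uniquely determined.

3

The 7 variables draw from only 7 values {K, L, M, N, O, P, Q}, so each is used; only x_7 can be M, hence x_7 = M.
The 6 still-open variables together cover exactly {K, L, N, O, P, Q} — 6 values for 6 variables — and N appears only in x_5's list, so x_5 = N.
The 5 still-open variables together cover exactly {K, L, O, P, Q} — 5 values for 5 variables — and P appears only in x_6's list, so x_6 = P.
x_2 and x_3 share exactly the 2 values {K, L}; by pigeonhole those values go to them, so strike K, L from x_4.
Determined: x_5=N, x_6=P, x_7=M. The other variables each still have more than one consistent value. That makes 3.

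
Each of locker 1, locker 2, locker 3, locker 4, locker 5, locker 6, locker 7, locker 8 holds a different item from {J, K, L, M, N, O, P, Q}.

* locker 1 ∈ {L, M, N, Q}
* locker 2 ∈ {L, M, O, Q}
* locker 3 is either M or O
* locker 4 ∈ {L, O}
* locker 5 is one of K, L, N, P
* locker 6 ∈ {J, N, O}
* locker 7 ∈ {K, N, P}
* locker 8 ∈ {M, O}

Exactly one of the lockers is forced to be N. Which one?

locker 1

The 8 variables together cover exactly {J, K, L, M, N, O, P, Q} — 8 values for 8 variables — and J appears only in locker 6's list, so locker 6 = J.
locker 3 and locker 8 share exactly the 2 values {M, O}; by pigeonhole those values go to them, so strike M, O from locker 1, locker 2, locker 4.
locker 4 must be L (only option left). Eliminate L elsewhere: locker 1, locker 2, locker 5.
locker 2 must be Q (only option left). So locker 1 can't be Q.
So N goes to locker 1.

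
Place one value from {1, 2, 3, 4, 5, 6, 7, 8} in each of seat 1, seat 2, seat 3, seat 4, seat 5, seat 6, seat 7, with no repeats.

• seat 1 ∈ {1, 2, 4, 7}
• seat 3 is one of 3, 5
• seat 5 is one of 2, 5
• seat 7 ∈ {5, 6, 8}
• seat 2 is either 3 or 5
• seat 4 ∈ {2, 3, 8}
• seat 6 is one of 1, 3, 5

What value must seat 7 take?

seat 2 and seat 3 share exactly the 2 values {3, 5}; by pigeonhole those values go to them, so strike 3, 5 from seat 4, seat 5, seat 6, seat 7.
seat 5 has just one choice, so seat 5 = 2. So seat 1, seat 4 can't be 2.
seat 6's domain is down to {1}, so seat 6 = 1. Eliminate 1 elsewhere: seat 1.
seat 4's domain is down to {8}, so seat 4 = 8. Strike 8 from seat 7.
So seat 7 = 6.

6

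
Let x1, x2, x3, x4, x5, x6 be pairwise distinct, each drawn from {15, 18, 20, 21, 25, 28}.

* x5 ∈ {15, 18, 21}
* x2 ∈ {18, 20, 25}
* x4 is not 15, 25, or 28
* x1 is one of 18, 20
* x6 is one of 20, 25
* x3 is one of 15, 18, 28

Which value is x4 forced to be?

21

The 6 variables draw from only 6 values {15, 18, 20, 21, 25, 28}, so each is used; only x3 can be 28, hence x3 = 28.
The 5 still-open variables together cover exactly {15, 18, 20, 21, 25} — 5 values for 5 variables — and 15 appears only in x5's list, so x5 = 15.
Among the 4 still-open variables, 21 fits only x4 (and all 4 values in {18, 20, 21, 25} must be used), so x4 = 21.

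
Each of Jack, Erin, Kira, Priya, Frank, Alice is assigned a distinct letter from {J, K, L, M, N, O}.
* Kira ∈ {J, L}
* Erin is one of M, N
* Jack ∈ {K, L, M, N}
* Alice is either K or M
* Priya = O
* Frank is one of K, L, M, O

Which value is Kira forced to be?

Priya must be O (only option left). Remove O from Frank.
The 5 still-open variables draw from only 5 values {J, K, L, M, N}, so each is used; only Kira can be J, hence Kira = J.

J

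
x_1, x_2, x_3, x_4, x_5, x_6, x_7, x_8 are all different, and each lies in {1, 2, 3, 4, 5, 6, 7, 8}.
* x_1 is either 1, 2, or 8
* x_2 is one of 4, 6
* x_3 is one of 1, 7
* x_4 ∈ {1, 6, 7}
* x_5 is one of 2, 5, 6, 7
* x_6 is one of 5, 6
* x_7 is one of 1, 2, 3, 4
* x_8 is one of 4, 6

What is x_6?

5

The 8 variables together cover exactly {1, 2, 3, 4, 5, 6, 7, 8} — 8 values for 8 variables — and 3 appears only in x_7's list, so x_7 = 3.
The 7 still-open variables draw from only 7 values {1, 2, 4, 5, 6, 7, 8}, so each is used; only x_1 can be 8, hence x_1 = 8.
Among the 6 still-open variables, 2 fits only x_5 (and all 6 values in {1, 2, 4, 5, 6, 7} must be used), so x_5 = 2.
The 5 still-open variables together cover exactly {1, 4, 5, 6, 7} — 5 values for 5 variables — and 5 appears only in x_6's list, so x_6 = 5.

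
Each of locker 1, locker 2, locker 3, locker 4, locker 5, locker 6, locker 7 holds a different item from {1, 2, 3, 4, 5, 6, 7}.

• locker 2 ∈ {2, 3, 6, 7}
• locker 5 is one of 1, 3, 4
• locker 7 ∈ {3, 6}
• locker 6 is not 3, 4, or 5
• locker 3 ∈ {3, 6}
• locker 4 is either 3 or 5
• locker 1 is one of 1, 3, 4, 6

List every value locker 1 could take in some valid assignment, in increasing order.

1, 4

The 7 variables together cover exactly {1, 2, 3, 4, 5, 6, 7} — 7 values for 7 variables — and 5 appears only in locker 4's list, so locker 4 = 5.
The 2 variables locker 3 and locker 7 are confined to {3, 6}, which locks those values in; drop them from locker 1, locker 2, locker 5, locker 6.
locker 1 and locker 5 between them cover only {1, 4} — a naked pair. Remove those values from locker 6.
No further eliminations apply; locker 1 can still be any of 1, 4.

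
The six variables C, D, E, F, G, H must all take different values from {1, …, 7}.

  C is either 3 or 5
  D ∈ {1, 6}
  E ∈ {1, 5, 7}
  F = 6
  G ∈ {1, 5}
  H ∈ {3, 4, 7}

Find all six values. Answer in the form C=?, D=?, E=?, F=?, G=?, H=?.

F's domain is down to {6}, so F = 6. Eliminate 6 elsewhere: D.
That leaves D = 1. Eliminate 1 elsewhere: E, G.
G's domain is down to {5}, so G = 5. Remove 5 from C, E.
C has just one choice, so C = 3. So H can't be 3.
E must be 7 (only option left). Strike 7 from H.
H has just one choice, so H = 4.

C=3, D=1, E=7, F=6, G=5, H=4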